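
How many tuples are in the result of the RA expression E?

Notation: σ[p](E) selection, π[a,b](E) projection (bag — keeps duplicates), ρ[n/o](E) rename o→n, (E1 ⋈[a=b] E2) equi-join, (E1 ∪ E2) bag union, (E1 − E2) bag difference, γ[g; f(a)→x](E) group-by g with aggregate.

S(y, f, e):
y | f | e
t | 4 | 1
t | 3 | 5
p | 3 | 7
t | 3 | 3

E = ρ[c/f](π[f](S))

Subexpression sizes:
  S → 4
  π[f](S) → 4
  ρ[c/f](π[f](S)) → 4

|E| = 4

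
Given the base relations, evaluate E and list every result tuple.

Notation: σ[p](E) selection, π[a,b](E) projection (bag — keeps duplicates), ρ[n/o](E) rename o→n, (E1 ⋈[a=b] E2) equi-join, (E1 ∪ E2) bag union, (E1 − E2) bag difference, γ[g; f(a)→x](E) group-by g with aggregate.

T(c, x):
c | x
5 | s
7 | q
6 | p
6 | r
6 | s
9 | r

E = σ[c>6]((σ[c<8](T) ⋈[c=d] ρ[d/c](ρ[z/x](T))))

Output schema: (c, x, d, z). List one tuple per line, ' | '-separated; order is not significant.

Row counts bottom-up:
  T → 6
  σ[c<8](T) → 5
  T → 6
  ρ[z/x](T) → 6
  ρ[d/c](ρ[z/x](T)) → 6
  (σ[c<8](T) ⋈[c=d] ρ[d/c](ρ[z/x](T))) → 11
  σ[c>6]((σ[c<8](T) ⋈[c=d] ρ[d/c](ρ[z/x](T)))) → 1

== RESULT ==
c | x | d | z
7 | q | 7 | q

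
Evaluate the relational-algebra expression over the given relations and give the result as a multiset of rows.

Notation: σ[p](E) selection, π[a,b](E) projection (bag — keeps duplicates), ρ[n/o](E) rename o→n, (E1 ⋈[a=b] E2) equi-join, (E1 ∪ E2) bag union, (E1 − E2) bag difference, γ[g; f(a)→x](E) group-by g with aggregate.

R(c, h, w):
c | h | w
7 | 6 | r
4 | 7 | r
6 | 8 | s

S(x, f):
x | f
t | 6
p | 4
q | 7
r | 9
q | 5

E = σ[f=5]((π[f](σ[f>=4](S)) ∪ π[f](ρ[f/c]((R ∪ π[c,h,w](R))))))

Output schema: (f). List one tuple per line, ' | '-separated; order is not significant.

Row counts bottom-up:
  S → 5
  σ[f>=4](S) → 5
  π[f](σ[f>=4](S)) → 5
  R → 3
  R → 3
  π[c,h,w](R) → 3
  (R ∪ π[c,h,w](R)) → 6
  ρ[f/c]((R ∪ π[c,h,w](R))) → 6
  π[f](ρ[f/c]((R ∪ π[c,h,w](R)))) → 6
  (π[f](σ[f>=4](S)) ∪ π[f](ρ[f/c]((R ∪ π[c,h,w](R))))) → 11
  σ[f=5]((π[f](σ[f>=4](S)) ∪ π[f](ρ[f/c]((R ∪ π[c,h,w](R)))))) → 1

== RESULT ==
f
5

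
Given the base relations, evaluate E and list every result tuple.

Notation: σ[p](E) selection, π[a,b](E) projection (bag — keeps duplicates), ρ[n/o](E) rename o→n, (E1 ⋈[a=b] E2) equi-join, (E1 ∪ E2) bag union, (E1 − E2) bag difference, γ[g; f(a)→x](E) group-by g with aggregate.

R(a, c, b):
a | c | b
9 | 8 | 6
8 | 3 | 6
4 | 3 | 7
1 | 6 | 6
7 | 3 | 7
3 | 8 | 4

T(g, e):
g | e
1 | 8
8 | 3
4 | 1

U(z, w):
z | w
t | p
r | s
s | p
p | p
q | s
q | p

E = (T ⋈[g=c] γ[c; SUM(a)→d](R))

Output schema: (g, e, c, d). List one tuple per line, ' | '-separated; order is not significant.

Stepwise |·|:
  T → 3
  R → 6
  γ[c; SUM(a)→d](R) → 3
  (T ⋈[g=c] γ[c; SUM(a)→d](R)) → 1

== RESULT ==
g | e | c | d
8 | 3 | 8 | 12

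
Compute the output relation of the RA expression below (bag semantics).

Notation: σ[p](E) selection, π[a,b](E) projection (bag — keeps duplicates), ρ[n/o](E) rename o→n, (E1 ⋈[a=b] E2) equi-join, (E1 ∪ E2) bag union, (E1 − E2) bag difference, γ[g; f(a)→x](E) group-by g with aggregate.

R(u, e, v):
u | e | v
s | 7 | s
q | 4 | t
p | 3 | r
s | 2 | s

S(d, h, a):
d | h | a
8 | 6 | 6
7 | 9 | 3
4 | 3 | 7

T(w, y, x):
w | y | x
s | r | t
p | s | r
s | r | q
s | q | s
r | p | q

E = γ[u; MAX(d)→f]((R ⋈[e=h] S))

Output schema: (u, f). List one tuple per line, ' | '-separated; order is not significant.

Stepwise |·|:
  R → 4
  S → 3
  (R ⋈[e=h] S) → 1
  γ[u; MAX(d)→f]((R ⋈[e=h] S)) → 1

== RESULT ==
u | f
p | 4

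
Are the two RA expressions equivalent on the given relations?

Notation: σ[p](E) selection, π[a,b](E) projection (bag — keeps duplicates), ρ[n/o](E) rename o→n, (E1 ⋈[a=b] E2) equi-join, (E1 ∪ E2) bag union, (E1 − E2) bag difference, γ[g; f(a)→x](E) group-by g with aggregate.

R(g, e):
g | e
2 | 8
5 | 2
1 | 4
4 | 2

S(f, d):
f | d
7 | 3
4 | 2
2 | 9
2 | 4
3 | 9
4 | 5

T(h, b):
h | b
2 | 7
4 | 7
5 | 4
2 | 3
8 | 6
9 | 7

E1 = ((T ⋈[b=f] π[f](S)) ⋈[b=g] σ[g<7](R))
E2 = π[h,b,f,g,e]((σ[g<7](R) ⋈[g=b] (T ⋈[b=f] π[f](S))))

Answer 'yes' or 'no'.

E1 subexpression sizes:
  T → 6
  S → 6
  π[f](S) → 6
  (T ⋈[b=f] π[f](S)) → 6
  R → 4
  σ[g<7](R) → 4
  ((T ⋈[b=f] π[f](S)) ⋈[b=g] σ[g<7](R)) → 2
E2 subexpression sizes:
  R → 4
  σ[g<7](R) → 4
  T → 6
  S → 6
  π[f](S) → 6
  (T ⋈[b=f] π[f](S)) → 6
  (σ[g<7](R) ⋈[g=b] (T ⋈[b=f] π[f](S))) → 2
  π[h,b,f,g,e]((σ[g<7](R) ⋈[g=b] (T ⋈[b=f] π[f](S)))) → 2

E1 and E2 produce the same multiset:
h | b | f | g | e
5 | 4 | 4 | 4 | 2
5 | 4 | 4 | 4 | 2

yes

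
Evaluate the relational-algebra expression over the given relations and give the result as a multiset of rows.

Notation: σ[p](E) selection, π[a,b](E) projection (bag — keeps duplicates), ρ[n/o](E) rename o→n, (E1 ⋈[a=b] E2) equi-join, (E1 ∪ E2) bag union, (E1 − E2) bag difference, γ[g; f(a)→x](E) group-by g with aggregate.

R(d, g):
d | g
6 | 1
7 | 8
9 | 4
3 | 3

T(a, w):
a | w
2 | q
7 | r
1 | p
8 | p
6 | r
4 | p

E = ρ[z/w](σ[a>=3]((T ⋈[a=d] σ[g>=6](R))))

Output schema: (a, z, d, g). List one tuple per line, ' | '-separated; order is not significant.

Stepwise |·|:
  T → 6
  R → 4
  σ[g>=6](R) → 1
  (T ⋈[a=d] σ[g>=6](R)) → 1
  σ[a>=3]((T ⋈[a=d] σ[g>=6](R))) → 1
  ρ[z/w](σ[a>=3]((T ⋈[a=d] σ[g>=6](R)))) → 1

== RESULT ==
a | z | d | g
7 | r | 7 | 8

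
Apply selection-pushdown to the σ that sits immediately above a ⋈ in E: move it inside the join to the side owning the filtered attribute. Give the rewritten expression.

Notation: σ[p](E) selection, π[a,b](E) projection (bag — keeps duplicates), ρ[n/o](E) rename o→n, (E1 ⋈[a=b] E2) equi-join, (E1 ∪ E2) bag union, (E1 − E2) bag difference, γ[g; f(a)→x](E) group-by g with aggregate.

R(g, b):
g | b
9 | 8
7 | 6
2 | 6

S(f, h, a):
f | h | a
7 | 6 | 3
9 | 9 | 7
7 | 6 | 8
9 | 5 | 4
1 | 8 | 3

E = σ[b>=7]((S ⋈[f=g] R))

σ filters on b, owned by the right side.
E' = (S ⋈[f=g] σ[b>=7](R))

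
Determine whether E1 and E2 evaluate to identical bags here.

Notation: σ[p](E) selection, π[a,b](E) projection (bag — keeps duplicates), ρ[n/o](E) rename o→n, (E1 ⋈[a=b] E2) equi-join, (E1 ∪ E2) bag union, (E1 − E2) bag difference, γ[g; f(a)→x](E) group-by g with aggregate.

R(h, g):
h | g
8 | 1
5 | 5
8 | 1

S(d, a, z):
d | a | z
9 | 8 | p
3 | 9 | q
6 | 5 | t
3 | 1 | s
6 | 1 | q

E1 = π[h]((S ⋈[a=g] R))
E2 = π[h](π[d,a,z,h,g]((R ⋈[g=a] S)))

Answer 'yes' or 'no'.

E1 row counts bottom-up:
  S → 5
  R → 3
  (S ⋈[a=g] R) → 5
  π[h]((S ⋈[a=g] R)) → 5
E2 row counts bottom-up:
  R → 3
  S → 5
  (R ⋈[g=a] S) → 5
  π[d,a,z,h,g]((R ⋈[g=a] S)) → 5
  π[h](π[d,a,z,h,g]((R ⋈[g=a] S))) → 5

E1 and E2 produce the same multiset:
h
5
8
8
8
8

yes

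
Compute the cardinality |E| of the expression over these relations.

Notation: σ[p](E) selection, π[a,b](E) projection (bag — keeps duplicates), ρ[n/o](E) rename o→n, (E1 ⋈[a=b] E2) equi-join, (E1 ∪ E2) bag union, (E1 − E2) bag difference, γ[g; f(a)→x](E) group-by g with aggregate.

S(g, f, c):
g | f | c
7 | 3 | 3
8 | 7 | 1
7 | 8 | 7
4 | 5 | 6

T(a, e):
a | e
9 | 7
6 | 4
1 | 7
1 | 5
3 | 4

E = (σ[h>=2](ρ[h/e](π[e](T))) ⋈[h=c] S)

Per-node cardinality:
  T → 5
  π[e](T) → 5
  ρ[h/e](π[e](T)) → 5
  σ[h>=2](ρ[h/e](π[e](T))) → 5
  S → 4
  (σ[h>=2](ρ[h/e](π[e](T))) ⋈[h=c] S) → 2

|E| = 2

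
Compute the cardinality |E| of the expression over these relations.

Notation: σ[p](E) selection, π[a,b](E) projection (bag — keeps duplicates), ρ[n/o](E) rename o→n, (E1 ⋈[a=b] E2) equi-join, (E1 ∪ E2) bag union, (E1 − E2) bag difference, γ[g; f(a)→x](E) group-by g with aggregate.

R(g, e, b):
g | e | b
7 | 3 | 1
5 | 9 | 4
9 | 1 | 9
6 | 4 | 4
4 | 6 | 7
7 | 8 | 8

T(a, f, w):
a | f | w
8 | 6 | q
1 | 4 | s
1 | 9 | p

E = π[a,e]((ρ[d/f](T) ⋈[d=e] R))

Subexpression sizes:
  T → 3
  ρ[d/f](T) → 3
  R → 6
  (ρ[d/f](T) ⋈[d=e] R) → 3
  π[a,e]((ρ[d/f](T) ⋈[d=e] R)) → 3

|E| = 3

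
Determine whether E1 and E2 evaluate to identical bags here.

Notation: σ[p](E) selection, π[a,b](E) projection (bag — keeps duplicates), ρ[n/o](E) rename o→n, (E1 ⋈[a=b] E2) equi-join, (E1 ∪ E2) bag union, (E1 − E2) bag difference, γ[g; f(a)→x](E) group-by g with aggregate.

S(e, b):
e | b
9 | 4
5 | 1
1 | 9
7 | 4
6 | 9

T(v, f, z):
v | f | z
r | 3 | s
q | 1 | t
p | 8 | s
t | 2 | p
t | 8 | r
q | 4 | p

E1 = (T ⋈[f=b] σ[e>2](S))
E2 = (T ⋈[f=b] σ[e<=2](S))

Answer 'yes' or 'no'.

E1 subexpression sizes:
  T → 6
  S → 5
  σ[e>2](S) → 4
  (T ⋈[f=b] σ[e>2](S)) → 3
E2 subexpression sizes:
  T → 6
  S → 5
  σ[e<=2](S) → 1
  (T ⋈[f=b] σ[e<=2](S)) → 0

E1 result:
v | f | z | e | b
q | 1 | t | 5 | 1
q | 4 | p | 7 | 4
q | 4 | p | 9 | 4
E2 result:
v | f | z | e | b
(0 rows)
Witness: ('q', 4, 'p', 9, 4) appears 1× in E1 but 0× in E2.

no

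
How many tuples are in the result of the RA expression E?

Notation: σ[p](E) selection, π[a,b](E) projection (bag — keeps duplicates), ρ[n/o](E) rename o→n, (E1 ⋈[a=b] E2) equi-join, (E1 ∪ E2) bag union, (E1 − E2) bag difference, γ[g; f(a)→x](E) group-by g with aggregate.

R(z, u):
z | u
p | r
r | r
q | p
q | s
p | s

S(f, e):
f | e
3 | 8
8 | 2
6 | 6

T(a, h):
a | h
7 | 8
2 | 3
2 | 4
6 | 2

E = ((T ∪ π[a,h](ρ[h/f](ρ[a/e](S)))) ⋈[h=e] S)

Subexpression sizes:
  T → 4
  S → 3
  ρ[a/e](S) → 3
  ρ[h/f](ρ[a/e](S)) → 3
  π[a,h](ρ[h/f](ρ[a/e](S))) → 3
  (T ∪ π[a,h](ρ[h/f](ρ[a/e](S)))) → 7
  S → 3
  ((T ∪ π[a,h](ρ[h/f](ρ[a/e](S)))) ⋈[h=e] S) → 4

|E| = 4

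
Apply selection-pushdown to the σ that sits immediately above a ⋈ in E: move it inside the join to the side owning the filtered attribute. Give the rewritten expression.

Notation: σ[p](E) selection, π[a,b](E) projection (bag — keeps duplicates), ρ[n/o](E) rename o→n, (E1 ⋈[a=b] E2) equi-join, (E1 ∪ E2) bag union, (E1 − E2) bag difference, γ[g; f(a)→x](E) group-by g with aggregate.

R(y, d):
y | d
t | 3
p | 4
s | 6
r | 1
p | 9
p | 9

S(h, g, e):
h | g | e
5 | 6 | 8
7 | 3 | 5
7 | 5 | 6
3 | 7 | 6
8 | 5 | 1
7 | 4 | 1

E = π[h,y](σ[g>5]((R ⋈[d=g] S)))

σ filters on g, owned by the right side.
E' = π[h,y]((R ⋈[d=g] σ[g>5](S)))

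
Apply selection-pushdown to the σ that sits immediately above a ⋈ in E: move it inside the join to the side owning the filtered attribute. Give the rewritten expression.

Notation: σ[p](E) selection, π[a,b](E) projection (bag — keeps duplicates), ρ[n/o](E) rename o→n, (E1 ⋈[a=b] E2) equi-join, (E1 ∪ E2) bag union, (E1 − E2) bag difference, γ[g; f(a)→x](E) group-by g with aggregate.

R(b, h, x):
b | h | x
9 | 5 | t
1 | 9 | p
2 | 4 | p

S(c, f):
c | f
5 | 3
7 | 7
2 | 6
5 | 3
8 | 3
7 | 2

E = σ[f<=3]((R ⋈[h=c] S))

σ filters on f, owned by the right side.
E' = (R ⋈[h=c] σ[f<=3](S))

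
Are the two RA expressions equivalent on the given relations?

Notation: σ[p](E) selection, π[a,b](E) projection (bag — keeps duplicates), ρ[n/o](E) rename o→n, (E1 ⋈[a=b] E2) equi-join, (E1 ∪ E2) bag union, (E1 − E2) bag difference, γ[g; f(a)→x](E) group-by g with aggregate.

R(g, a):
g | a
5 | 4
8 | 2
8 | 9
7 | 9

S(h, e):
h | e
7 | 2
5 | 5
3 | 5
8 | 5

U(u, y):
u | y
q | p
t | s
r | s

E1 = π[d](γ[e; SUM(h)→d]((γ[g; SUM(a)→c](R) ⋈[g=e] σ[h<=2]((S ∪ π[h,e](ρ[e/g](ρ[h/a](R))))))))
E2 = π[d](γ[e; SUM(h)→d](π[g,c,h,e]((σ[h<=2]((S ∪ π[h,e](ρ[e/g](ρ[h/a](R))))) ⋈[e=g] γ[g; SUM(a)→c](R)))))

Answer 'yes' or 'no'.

E1 per-node cardinality:
  R → 4
  γ[g; SUM(a)→c](R) → 3
  S → 4
  R → 4
  ρ[h/a](R) → 4
  ρ[e/g](ρ[h/a](R)) → 4
  π[h,e](ρ[e/g](ρ[h/a](R))) → 4
  (S ∪ π[h,e](ρ[e/g](ρ[h/a](R)))) → 8
  σ[h<=2]((S ∪ π[h,e](ρ[e/g](ρ[h/a](R))))) → 1
  (γ[g; SUM(a)→c](R) ⋈[g=e] σ[h<=2]((S ∪ π[h,e](ρ[e/g](ρ[h/a](R)))))) → 1
  γ[e; SUM(h)→d]((γ[g; SUM(a)→c](R) ⋈[g=e] σ[h<=2]((S ∪ π[h,e](ρ[e/g](ρ[h/a](R))))))) → 1
  π[d](γ[e; SUM(h)→d]((γ[g; SUM(a)→c](R) ⋈[g=e] σ[h<=2]((S ∪ π[h,e](ρ[e/g](ρ[h/a](R)))))))) → 1
E2 per-node cardinality:
  S → 4
  R → 4
  ρ[h/a](R) → 4
  ρ[e/g](ρ[h/a](R)) → 4
  π[h,e](ρ[e/g](ρ[h/a](R))) → 4
  (S ∪ π[h,e](ρ[e/g](ρ[h/a](R)))) → 8
  σ[h<=2]((S ∪ π[h,e](ρ[e/g](ρ[h/a](R))))) → 1
  R → 4
  γ[g; SUM(a)→c](R) → 3
  (σ[h<=2]((S ∪ π[h,e](ρ[e/g](ρ[h/a](R))))) ⋈[e=g] γ[g; SUM(a)→c](R)) → 1
  π[g,c,h,e]((σ[h<=2]((S ∪ π[h,e](ρ[e/g](ρ[h/a](R))))) ⋈[e=g] γ[g; SUM(a)→c](R))) → 1
  γ[e; SUM(h)→d](π[g,c,h,e]((σ[h<=2]((S ∪ π[h,e](ρ[e/g](ρ[h/a](R))))) ⋈[e=g] γ[g; SUM(a)→c](R)))) → 1
  π[d](γ[e; SUM(h)→d](π[g,c,h,e]((σ[h<=2]((S ∪ π[h,e](ρ[e/g](ρ[h/a](R))))) ⋈[e=g] γ[g; SUM(a)→c](R))))) → 1

E1 and E2 produce the same multiset:
d
2

yes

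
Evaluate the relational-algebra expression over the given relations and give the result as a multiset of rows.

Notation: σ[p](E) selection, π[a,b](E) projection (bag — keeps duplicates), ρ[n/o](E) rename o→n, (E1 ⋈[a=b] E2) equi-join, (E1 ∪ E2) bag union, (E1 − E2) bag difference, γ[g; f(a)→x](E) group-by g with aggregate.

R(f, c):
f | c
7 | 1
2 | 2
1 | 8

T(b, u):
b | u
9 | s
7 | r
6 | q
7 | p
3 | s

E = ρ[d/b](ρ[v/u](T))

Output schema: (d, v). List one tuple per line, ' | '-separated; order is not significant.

Stepwise |·|:
  T → 5
  ρ[v/u](T) → 5
  ρ[d/b](ρ[v/u](T)) → 5

== RESULT ==
d | v
3 | s
6 | q
7 | p
7 | r
9 | s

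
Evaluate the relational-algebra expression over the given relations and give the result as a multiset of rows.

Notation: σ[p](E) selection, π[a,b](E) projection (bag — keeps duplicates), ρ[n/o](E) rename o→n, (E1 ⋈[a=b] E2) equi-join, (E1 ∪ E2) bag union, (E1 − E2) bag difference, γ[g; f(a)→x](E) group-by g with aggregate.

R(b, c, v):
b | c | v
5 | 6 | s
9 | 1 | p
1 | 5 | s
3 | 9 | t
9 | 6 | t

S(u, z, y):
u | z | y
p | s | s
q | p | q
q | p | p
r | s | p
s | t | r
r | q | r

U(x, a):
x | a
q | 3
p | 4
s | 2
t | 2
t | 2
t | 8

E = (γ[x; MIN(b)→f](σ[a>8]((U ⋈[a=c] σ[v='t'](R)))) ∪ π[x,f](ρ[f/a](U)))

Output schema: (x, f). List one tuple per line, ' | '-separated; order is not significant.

Stepwise |·|:
  U → 6
  R → 5
  σ[v='t'](R) → 2
  (U ⋈[a=c] σ[v='t'](R)) → 0
  σ[a>8]((U ⋈[a=c] σ[v='t'](R))) → 0
  γ[x; MIN(b)→f](σ[a>8]((U ⋈[a=c] σ[v='t'](R)))) → 0
  U → 6
  ρ[f/a](U) → 6
  π[x,f](ρ[f/a](U)) → 6
  (γ[x; MIN(b)→f](σ[a>8]((U ⋈[a=c] σ[v='t'](R)))) ∪ π[x,f](ρ[f/a](U))) → 6

== RESULT ==
x | f
p | 4
q | 3
s | 2
t | 2
t | 2
t | 8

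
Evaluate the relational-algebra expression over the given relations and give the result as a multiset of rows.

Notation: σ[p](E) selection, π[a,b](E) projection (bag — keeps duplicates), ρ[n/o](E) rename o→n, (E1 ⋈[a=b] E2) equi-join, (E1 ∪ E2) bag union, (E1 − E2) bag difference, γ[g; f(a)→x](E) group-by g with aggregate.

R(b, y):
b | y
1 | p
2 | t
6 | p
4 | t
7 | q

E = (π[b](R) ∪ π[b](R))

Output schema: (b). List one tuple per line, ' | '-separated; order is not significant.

Per-node cardinality:
  R → 5
  π[b](R) → 5
  R → 5
  π[b](R) → 5
  (π[b](R) ∪ π[b](R)) → 10

== RESULT ==
b
1
1
2
2
4
4
6
6
7
7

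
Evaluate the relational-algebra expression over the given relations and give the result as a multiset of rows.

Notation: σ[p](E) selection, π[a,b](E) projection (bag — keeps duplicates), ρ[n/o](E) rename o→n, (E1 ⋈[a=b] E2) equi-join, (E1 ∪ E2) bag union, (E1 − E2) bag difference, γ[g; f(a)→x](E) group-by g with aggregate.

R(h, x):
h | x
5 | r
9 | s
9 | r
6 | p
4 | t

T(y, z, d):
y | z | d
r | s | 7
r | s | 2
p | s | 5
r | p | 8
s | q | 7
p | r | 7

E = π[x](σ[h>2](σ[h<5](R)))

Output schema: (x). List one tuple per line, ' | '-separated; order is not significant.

Subexpression sizes:
  R → 5
  σ[h<5](R) → 1
  σ[h>2](σ[h<5](R)) → 1
  π[x](σ[h>2](σ[h<5](R))) → 1

== RESULT ==
x
t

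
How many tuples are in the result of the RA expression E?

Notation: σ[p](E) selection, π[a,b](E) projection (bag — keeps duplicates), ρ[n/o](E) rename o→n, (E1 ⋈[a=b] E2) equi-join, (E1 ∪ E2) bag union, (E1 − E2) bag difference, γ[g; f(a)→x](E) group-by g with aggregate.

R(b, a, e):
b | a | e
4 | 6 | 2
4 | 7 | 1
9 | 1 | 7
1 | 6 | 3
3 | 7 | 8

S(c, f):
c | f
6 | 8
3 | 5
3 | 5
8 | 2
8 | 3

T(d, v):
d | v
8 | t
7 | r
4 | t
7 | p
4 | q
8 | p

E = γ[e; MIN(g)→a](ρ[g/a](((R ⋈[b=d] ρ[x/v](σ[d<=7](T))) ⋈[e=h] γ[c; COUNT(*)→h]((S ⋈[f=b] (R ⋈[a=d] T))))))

Row counts bottom-up:
  R → 5
  T → 6
  σ[d<=7](T) → 4
  ρ[x/v](σ[d<=7](T)) → 4
  (R ⋈[b=d] ρ[x/v](σ[d<=7](T))) → 4
  S → 5
  R → 5
  T → 6
  (R ⋈[a=d] T) → 4
  (S ⋈[f=b] (R ⋈[a=d] T)) → 2
  γ[c; COUNT(*)→h]((S ⋈[f=b] (R ⋈[a=d] T))) → 1
  ((R ⋈[b=d] ρ[x/v](σ[d<=7](T))) ⋈[e=h] γ[c; COUNT(*)→h]((S ⋈[f=b] (R ⋈[a=d] T)))) → 2
  ρ[g/a](((R ⋈[b=d] ρ[x/v](σ[d<=7](T))) ⋈[e=h] γ[c; COUNT(*)→h]((S ⋈[f=b] (R ⋈[a=d] T))))) → 2
  γ[e; MIN(g)→a](ρ[g/a](((R ⋈[b=d] ρ[x/v](σ[d<=7](T))) ⋈[e=h] γ[c; COUNT(*)→h]((S ⋈[f=b] (R ⋈[a=d] T)))))) → 1

|E| = 1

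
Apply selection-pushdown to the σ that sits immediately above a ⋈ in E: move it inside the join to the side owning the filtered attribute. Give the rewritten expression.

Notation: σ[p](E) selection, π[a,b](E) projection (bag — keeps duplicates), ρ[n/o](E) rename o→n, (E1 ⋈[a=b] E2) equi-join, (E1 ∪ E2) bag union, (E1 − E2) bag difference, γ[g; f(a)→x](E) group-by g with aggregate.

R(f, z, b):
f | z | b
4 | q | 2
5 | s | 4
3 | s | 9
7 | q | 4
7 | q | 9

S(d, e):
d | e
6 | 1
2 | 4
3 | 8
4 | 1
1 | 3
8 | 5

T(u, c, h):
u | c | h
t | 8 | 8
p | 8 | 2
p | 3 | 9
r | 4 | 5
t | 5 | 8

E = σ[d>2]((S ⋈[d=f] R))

σ filters on d, owned by the left side.
E' = (σ[d>2](S) ⋈[d=f] R)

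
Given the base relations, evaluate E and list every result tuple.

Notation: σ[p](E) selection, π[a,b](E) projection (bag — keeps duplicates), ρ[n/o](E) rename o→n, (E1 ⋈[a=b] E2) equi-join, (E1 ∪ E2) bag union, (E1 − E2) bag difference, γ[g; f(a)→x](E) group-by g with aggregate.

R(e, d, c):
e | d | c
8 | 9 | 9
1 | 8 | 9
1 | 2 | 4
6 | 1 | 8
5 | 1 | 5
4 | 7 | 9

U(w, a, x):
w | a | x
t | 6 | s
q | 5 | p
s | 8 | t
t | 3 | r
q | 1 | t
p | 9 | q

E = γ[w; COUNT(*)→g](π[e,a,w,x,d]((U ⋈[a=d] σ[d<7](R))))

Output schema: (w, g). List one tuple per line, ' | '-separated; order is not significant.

Per-node cardinality:
  U → 6
  R → 6
  σ[d<7](R) → 3
  (U ⋈[a=d] σ[d<7](R)) → 2
  π[e,a,w,x,d]((U ⋈[a=d] σ[d<7](R))) → 2
  γ[w; COUNT(*)→g](π[e,a,w,x,d]((U ⋈[a=d] σ[d<7](R)))) → 1

== RESULT ==
w | g
q | 2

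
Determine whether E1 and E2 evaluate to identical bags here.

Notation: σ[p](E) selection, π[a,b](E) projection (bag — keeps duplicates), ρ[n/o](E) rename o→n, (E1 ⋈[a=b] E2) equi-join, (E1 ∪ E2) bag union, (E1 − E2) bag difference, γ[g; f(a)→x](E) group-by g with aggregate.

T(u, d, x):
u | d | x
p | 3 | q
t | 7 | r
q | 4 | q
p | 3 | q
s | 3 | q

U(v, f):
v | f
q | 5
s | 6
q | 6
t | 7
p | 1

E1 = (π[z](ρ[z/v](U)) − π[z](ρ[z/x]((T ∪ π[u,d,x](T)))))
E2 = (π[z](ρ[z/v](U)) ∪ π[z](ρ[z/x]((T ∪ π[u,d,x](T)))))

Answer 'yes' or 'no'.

E1 per-node cardinality:
  U → 5
  ρ[z/v](U) → 5
  π[z](ρ[z/v](U)) → 5
  T → 5
  T → 5
  π[u,d,x](T) → 5
  (T ∪ π[u,d,x](T)) → 10
  ρ[z/x]((T ∪ π[u,d,x](T))) → 10
  π[z](ρ[z/x]((T ∪ π[u,d,x](T)))) → 10
  (π[z](ρ[z/v](U)) − π[z](ρ[z/x]((T ∪ π[u,d,x](T))))) → 3
E2 per-node cardinality:
  U → 5
  ρ[z/v](U) → 5
  π[z](ρ[z/v](U)) → 5
  T → 5
  T → 5
  π[u,d,x](T) → 5
  (T ∪ π[u,d,x](T)) → 10
  ρ[z/x]((T ∪ π[u,d,x](T))) → 10
  π[z](ρ[z/x]((T ∪ π[u,d,x](T)))) → 10
  (π[z](ρ[z/v](U)) ∪ π[z](ρ[z/x]((T ∪ π[u,d,x](T))))) → 15

E1 result:
z
p
s
t
E2 result:
z
p
q
q
q
q
q
q
q
q
q
q
r
r
s
t
Witness: ('q',) appears 0× in E1 but 10× in E2.

no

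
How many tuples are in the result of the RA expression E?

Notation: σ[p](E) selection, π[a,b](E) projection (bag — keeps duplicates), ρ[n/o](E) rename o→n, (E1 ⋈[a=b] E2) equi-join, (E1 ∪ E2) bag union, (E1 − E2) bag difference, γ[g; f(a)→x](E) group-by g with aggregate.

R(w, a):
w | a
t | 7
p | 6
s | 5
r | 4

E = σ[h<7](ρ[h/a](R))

Subexpression sizes:
  R → 4
  ρ[h/a](R) → 4
  σ[h<7](ρ[h/a](R)) → 3

|E| = 3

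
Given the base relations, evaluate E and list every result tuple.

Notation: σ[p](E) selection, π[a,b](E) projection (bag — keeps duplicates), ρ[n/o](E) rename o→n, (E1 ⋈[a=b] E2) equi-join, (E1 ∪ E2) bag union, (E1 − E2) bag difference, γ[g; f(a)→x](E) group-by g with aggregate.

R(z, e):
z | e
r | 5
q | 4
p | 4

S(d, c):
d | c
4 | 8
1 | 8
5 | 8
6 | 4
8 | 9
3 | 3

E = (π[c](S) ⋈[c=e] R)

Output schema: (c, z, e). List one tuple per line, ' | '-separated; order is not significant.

Subexpression sizes:
  S → 6
  π[c](S) → 6
  R → 3
  (π[c](S) ⋈[c=e] R) → 2

== RESULT ==
c | z | e
4 | p | 4
4 | q | 4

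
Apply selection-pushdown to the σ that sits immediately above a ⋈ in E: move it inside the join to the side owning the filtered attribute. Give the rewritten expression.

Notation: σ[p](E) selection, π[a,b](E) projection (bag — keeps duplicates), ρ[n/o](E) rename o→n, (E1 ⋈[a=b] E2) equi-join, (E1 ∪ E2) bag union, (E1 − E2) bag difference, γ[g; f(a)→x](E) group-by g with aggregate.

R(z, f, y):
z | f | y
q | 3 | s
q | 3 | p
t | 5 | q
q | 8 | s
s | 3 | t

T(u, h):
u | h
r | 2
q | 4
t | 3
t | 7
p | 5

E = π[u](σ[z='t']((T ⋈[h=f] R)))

σ filters on z, owned by the right side.
E' = π[u]((T ⋈[h=f] σ[z='t'](R)))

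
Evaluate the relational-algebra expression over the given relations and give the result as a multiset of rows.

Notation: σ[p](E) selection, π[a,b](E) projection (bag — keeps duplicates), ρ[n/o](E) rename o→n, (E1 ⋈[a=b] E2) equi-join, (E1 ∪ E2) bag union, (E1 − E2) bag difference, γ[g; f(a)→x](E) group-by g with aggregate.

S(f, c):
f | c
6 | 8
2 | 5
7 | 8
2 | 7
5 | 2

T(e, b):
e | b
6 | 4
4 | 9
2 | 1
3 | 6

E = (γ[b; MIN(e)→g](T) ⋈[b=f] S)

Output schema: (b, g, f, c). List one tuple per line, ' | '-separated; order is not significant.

Per-node cardinality:
  T → 4
  γ[b; MIN(e)→g](T) → 4
  S → 5
  (γ[b; MIN(e)→g](T) ⋈[b=f] S) → 1

== RESULT ==
b | g | f | c
6 | 3 | 6 | 8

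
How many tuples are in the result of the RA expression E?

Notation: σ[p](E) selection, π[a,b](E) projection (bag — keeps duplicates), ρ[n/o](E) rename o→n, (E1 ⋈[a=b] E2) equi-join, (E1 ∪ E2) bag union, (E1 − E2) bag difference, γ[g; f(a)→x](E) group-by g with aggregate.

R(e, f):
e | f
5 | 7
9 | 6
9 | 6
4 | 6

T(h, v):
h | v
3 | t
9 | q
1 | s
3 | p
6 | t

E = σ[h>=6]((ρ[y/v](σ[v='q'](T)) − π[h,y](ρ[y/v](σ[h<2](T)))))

Per-node cardinality:
  T → 5
  σ[v='q'](T) → 1
  ρ[y/v](σ[v='q'](T)) → 1
  T → 5
  σ[h<2](T) → 1
  ρ[y/v](σ[h<2](T)) → 1
  π[h,y](ρ[y/v](σ[h<2](T))) → 1
  (ρ[y/v](σ[v='q'](T)) − π[h,y](ρ[y/v](σ[h<2](T)))) → 1
  σ[h>=6]((ρ[y/v](σ[v='q'](T)) − π[h,y](ρ[y/v](σ[h<2](T))))) → 1

|E| = 1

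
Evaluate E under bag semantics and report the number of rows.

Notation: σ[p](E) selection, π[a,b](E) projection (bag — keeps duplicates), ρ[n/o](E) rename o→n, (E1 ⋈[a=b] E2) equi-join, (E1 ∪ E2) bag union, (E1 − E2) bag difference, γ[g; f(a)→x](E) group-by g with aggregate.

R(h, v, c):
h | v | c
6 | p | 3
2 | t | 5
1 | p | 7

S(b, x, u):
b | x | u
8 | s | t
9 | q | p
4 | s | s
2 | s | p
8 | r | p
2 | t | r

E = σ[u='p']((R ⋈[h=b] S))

Stepwise |·|:
  R → 3
  S → 6
  (R ⋈[h=b] S) → 2
  σ[u='p']((R ⋈[h=b] S)) → 1

|E| = 1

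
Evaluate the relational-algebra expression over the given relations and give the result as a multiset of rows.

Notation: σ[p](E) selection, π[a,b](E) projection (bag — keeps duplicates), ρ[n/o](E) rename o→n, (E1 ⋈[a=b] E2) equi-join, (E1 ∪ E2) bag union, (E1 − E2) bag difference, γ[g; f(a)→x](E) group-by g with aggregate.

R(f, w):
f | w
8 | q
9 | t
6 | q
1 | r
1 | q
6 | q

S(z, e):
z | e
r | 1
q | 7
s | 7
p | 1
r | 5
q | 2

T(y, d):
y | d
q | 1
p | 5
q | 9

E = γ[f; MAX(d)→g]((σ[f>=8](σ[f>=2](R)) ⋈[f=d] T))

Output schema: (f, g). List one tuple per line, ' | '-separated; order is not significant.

Subexpression sizes:
  R → 6
  σ[f>=2](R) → 4
  σ[f>=8](σ[f>=2](R)) → 2
  T → 3
  (σ[f>=8](σ[f>=2](R)) ⋈[f=d] T) → 1
  γ[f; MAX(d)→g]((σ[f>=8](σ[f>=2](R)) ⋈[f=d] T)) → 1

== RESULT ==
f | g
9 | 9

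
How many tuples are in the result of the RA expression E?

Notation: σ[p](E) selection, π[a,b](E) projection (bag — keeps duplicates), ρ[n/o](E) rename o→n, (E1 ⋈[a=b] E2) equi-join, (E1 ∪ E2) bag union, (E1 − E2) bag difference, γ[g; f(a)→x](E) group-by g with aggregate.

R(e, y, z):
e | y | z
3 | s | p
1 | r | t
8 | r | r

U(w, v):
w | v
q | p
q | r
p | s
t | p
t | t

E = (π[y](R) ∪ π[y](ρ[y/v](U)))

Subexpression sizes:
  R → 3
  π[y](R) → 3
  U → 5
  ρ[y/v](U) → 5
  π[y](ρ[y/v](U)) → 5
  (π[y](R) ∪ π[y](ρ[y/v](U))) → 8

|E| = 8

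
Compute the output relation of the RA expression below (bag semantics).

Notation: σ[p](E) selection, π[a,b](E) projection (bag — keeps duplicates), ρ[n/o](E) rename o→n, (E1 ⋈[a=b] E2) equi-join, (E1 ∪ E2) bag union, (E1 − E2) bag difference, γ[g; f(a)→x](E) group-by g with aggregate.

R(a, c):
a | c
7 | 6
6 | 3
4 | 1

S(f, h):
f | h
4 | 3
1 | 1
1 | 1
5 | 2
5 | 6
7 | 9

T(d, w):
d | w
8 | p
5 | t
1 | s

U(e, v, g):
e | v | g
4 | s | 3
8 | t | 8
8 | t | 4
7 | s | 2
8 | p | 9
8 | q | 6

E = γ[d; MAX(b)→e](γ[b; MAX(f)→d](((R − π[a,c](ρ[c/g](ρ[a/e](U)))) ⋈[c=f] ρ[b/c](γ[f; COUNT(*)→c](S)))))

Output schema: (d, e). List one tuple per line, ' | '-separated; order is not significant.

Subexpression sizes:
  R → 3
  U → 6
  ρ[a/e](U) → 6
  ρ[c/g](ρ[a/e](U)) → 6
  π[a,c](ρ[c/g](ρ[a/e](U))) → 6
  (R − π[a,c](ρ[c/g](ρ[a/e](U)))) → 3
  S → 6
  γ[f; COUNT(*)→c](S) → 4
  ρ[b/c](γ[f; COUNT(*)→c](S)) → 4
  ((R − π[a,c](ρ[c/g](ρ[a/e](U)))) ⋈[c=f] ρ[b/c](γ[f; COUNT(*)→c](S))) → 1
  γ[b; MAX(f)→d](((R − π[a,c](ρ[c/g](ρ[a/e](U)))) ⋈[c=f] ρ[b/c](γ[f; COUNT(*)→c](S)))) → 1
  γ[d; MAX(b)→e](γ[b; MAX(f)→d](((R − π[a,c](ρ[c/g](ρ[a/e](U)))) ⋈[c=f] ρ[b/c](γ[f; COUNT(*)→c](S))))) → 1

== RESULT ==
d | e
1 | 2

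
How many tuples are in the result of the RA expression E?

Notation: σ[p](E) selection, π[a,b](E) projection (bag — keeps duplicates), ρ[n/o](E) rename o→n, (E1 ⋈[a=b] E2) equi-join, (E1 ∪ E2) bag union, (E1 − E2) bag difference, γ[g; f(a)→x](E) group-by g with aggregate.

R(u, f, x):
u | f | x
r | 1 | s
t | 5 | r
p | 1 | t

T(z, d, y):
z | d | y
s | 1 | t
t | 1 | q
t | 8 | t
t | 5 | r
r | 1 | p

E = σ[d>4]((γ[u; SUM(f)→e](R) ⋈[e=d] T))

Stepwise |·|:
  R → 3
  γ[u; SUM(f)→e](R) → 3
  T → 5
  (γ[u; SUM(f)→e](R) ⋈[e=d] T) → 7
  σ[d>4]((γ[u; SUM(f)→e](R) ⋈[e=d] T)) → 1

|E| = 1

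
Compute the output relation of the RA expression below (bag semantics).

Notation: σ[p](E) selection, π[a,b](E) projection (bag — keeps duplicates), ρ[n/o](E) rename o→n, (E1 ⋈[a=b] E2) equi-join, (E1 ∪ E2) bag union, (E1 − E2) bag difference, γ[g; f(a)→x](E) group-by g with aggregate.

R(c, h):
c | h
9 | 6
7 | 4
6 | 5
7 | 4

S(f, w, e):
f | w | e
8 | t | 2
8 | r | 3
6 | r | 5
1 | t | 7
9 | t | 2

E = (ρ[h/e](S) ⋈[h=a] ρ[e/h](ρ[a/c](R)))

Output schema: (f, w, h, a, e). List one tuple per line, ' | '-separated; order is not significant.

Stepwise |·|:
  S → 5
  ρ[h/e](S) → 5
  R → 4
  ρ[a/c](R) → 4
  ρ[e/h](ρ[a/c](R)) → 4
  (ρ[h/e](S) ⋈[h=a] ρ[e/h](ρ[a/c](R))) → 2

== RESULT ==
f | w | h | a | e
1 | t | 7 | 7 | 4
1 | t | 7 | 7 | 4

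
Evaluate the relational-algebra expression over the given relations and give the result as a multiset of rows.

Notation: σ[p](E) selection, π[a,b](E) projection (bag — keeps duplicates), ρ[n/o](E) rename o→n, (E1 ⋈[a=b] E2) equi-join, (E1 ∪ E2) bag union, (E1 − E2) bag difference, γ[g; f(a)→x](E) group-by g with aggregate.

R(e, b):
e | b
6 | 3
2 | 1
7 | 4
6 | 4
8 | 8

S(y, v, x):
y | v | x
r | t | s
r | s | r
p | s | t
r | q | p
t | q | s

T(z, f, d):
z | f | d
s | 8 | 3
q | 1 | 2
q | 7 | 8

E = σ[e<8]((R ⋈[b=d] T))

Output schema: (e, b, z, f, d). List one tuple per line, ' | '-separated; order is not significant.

Row counts bottom-up:
  R → 5
  T → 3
  (R ⋈[b=d] T) → 2
  σ[e<8]((R ⋈[b=d] T)) → 1

== RESULT ==
e | b | z | f | d
6 | 3 | s | 8 | 3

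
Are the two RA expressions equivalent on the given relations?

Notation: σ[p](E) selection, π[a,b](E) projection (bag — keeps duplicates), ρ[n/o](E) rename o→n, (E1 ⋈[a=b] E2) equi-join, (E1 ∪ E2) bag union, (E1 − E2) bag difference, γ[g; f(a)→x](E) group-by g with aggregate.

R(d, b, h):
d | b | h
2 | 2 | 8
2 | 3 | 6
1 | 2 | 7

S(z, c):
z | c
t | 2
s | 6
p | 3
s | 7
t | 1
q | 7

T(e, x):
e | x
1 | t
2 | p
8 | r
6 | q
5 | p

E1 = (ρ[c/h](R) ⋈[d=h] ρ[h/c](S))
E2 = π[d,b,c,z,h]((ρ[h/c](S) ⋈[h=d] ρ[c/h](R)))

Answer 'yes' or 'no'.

E1 row counts bottom-up:
  R → 3
  ρ[c/h](R) → 3
  S → 6
  ρ[h/c](S) → 6
  (ρ[c/h](R) ⋈[d=h] ρ[h/c](S)) → 3
E2 row counts bottom-up:
  S → 6
  ρ[h/c](S) → 6
  R → 3
  ρ[c/h](R) → 3
  (ρ[h/c](S) ⋈[h=d] ρ[c/h](R)) → 3
  π[d,b,c,z,h]((ρ[h/c](S) ⋈[h=d] ρ[c/h](R))) → 3

E1 and E2 produce the same multiset:
d | b | c | z | h
1 | 2 | 7 | t | 1
2 | 2 | 8 | t | 2
2 | 3 | 6 | t | 2

yes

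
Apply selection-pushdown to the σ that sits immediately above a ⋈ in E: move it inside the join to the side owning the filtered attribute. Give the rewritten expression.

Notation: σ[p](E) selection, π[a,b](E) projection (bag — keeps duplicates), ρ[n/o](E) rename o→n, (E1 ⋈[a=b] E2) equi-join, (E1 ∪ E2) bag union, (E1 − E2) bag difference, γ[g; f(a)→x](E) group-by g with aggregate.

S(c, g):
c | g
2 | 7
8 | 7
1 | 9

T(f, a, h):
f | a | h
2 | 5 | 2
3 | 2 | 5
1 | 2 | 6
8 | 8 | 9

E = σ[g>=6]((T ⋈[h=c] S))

σ filters on g, owned by the right side.
E' = (T ⋈[h=c] σ[g>=6](S))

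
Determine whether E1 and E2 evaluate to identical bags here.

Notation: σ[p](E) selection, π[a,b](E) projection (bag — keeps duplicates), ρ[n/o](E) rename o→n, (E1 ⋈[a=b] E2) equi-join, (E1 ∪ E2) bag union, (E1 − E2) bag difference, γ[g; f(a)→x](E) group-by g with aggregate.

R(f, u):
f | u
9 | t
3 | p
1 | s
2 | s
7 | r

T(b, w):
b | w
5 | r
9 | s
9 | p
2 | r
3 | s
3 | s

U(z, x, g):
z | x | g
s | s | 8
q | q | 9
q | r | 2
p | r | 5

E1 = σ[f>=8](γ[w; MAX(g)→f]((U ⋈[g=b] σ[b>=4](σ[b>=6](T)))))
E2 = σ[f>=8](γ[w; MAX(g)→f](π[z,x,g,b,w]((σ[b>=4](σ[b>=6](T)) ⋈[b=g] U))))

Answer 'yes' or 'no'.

E1 per-node cardinality:
  U → 4
  T → 6
  σ[b>=6](T) → 2
  σ[b>=4](σ[b>=6](T)) → 2
  (U ⋈[g=b] σ[b>=4](σ[b>=6](T))) → 2
  γ[w; MAX(g)→f]((U ⋈[g=b] σ[b>=4](σ[b>=6](T)))) → 2
  σ[f>=8](γ[w; MAX(g)→f]((U ⋈[g=b] σ[b>=4](σ[b>=6](T))))) → 2
E2 per-node cardinality:
  T → 6
  σ[b>=6](T) → 2
  σ[b>=4](σ[b>=6](T)) → 2
  U → 4
  (σ[b>=4](σ[b>=6](T)) ⋈[b=g] U) → 2
  π[z,x,g,b,w]((σ[b>=4](σ[b>=6](T)) ⋈[b=g] U)) → 2
  γ[w; MAX(g)→f](π[z,x,g,b,w]((σ[b>=4](σ[b>=6](T)) ⋈[b=g] U))) → 2
  σ[f>=8](γ[w; MAX(g)→f](π[z,x,g,b,w]((σ[b>=4](σ[b>=6](T)) ⋈[b=g] U)))) → 2

E1 and E2 produce the same multiset:
w | f
p | 9
s | 9

yes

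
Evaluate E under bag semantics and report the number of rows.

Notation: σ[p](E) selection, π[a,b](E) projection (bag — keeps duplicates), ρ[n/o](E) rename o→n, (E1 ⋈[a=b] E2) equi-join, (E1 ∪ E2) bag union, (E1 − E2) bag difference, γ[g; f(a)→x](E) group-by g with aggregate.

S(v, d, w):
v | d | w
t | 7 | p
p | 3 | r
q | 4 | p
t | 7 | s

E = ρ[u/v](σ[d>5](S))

Row counts bottom-up:
  S → 4
  σ[d>5](S) → 2
  ρ[u/v](σ[d>5](S)) → 2

|E| = 2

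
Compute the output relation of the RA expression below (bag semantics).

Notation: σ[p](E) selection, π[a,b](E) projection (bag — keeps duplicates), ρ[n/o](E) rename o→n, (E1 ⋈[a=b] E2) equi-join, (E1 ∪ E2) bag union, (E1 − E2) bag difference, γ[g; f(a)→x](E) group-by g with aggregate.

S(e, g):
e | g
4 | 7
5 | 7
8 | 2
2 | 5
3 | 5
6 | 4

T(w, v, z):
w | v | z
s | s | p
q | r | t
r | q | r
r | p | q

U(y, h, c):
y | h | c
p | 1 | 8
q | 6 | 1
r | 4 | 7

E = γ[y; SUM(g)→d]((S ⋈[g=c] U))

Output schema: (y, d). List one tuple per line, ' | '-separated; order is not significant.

Subexpression sizes:
  S → 6
  U → 3
  (S ⋈[g=c] U) → 2
  γ[y; SUM(g)→d]((S ⋈[g=c] U)) → 1

== RESULT ==
y | d
r | 14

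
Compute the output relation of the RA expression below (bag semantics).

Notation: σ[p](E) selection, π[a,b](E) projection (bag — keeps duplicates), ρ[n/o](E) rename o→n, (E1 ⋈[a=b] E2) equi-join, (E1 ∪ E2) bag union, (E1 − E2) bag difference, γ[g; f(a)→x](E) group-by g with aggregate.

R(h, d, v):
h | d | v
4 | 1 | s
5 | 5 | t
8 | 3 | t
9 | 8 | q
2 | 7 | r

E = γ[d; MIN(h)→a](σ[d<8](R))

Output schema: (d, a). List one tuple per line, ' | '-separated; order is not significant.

Stepwise |·|:
  R → 5
  σ[d<8](R) → 4
  γ[d; MIN(h)→a](σ[d<8](R)) → 4

== RESULT ==
d | a
1 | 4
3 | 8
5 | 5
7 | 2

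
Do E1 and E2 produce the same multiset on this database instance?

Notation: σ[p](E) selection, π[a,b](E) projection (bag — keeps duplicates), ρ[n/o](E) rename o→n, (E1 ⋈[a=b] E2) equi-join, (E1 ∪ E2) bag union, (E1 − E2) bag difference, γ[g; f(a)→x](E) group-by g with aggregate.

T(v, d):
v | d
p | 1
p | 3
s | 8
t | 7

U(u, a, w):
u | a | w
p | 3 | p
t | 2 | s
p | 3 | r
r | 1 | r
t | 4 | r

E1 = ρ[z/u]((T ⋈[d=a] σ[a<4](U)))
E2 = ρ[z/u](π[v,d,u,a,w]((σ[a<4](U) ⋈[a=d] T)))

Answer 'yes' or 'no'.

E1 stepwise |·|:
  T → 4
  U → 5
  σ[a<4](U) → 4
  (T ⋈[d=a] σ[a<4](U)) → 3
  ρ[z/u]((T ⋈[d=a] σ[a<4](U))) → 3
E2 stepwise |·|:
  U → 5
  σ[a<4](U) → 4
  T → 4
  (σ[a<4](U) ⋈[a=d] T) → 3
  π[v,d,u,a,w]((σ[a<4](U) ⋈[a=d] T)) → 3
  ρ[z/u](π[v,d,u,a,w]((σ[a<4](U) ⋈[a=d] T))) → 3

E1 and E2 produce the same multiset:
v | d | z | a | w
p | 1 | r | 1 | r
p | 3 | p | 3 | p
p | 3 | p | 3 | r

yes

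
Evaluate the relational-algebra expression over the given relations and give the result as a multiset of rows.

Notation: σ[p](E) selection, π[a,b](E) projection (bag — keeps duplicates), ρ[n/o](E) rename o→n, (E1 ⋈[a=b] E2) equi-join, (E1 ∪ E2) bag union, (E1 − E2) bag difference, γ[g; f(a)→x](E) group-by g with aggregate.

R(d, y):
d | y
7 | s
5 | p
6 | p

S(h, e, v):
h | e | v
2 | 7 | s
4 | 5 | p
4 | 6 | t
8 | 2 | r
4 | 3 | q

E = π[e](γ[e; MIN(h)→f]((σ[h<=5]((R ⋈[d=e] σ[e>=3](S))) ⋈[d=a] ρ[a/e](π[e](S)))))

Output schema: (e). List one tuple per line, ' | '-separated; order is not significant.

Subexpression sizes:
  R → 3
  S → 5
  σ[e>=3](S) → 4
  (R ⋈[d=e] σ[e>=3](S)) → 3
  σ[h<=5]((R ⋈[d=e] σ[e>=3](S))) → 3
  S → 5
  π[e](S) → 5
  ρ[a/e](π[e](S)) → 5
  (σ[h<=5]((R ⋈[d=e] σ[e>=3](S))) ⋈[d=a] ρ[a/e](π[e](S))) → 3
  γ[e; MIN(h)→f]((σ[h<=5]((R ⋈[d=e] σ[e>=3](S))) ⋈[d=a] ρ[a/e](π[e](S)))) → 3
  π[e](γ[e; MIN(h)→f]((σ[h<=5]((R ⋈[d=e] σ[e>=3](S))) ⋈[d=a] ρ[a/e](π[e](S))))) → 3

== RESULT ==
e
5
6
7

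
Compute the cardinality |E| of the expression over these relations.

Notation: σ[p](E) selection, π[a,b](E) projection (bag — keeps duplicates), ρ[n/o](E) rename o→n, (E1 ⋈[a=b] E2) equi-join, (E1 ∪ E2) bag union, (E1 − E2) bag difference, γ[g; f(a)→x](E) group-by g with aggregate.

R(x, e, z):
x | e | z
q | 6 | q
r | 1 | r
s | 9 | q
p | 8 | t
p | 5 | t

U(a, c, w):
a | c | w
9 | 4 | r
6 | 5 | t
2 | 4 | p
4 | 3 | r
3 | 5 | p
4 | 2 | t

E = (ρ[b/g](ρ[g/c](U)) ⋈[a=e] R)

Stepwise |·|:
  U → 6
  ρ[g/c](U) → 6
  ρ[b/g](ρ[g/c](U)) → 6
  R → 5
  (ρ[b/g](ρ[g/c](U)) ⋈[a=e] R) → 2

|E| = 2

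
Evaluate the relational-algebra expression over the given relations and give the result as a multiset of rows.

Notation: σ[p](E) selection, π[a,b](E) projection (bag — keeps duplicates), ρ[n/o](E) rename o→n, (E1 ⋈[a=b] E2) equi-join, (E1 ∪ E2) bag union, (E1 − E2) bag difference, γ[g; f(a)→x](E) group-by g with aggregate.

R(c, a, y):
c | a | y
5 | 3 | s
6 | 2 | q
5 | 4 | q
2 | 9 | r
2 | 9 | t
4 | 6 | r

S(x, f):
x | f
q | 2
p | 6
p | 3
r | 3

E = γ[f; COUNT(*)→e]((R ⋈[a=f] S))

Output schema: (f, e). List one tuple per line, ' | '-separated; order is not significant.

Row counts bottom-up:
  R → 6
  S → 4
  (R ⋈[a=f] S) → 4
  γ[f; COUNT(*)→e]((R ⋈[a=f] S)) → 3

== RESULT ==
f | e
2 | 1
3 | 2
6 | 1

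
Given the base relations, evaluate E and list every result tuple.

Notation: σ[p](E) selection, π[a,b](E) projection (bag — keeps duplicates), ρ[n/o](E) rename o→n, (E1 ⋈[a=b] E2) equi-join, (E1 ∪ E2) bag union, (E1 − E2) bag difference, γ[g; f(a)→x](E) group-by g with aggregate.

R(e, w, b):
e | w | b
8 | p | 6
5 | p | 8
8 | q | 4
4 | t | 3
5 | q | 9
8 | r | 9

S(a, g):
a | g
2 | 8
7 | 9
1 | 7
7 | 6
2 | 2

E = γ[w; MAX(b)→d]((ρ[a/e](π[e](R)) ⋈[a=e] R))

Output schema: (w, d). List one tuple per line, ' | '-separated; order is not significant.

Subexpression sizes:
  R → 6
  π[e](R) → 6
  ρ[a/e](π[e](R)) → 6
  R → 6
  (ρ[a/e](π[e](R)) ⋈[a=e] R) → 14
  γ[w; MAX(b)→d]((ρ[a/e](π[e](R)) ⋈[a=e] R)) → 4

== RESULT ==
w | d
p | 8
q | 9
r | 9
t | 3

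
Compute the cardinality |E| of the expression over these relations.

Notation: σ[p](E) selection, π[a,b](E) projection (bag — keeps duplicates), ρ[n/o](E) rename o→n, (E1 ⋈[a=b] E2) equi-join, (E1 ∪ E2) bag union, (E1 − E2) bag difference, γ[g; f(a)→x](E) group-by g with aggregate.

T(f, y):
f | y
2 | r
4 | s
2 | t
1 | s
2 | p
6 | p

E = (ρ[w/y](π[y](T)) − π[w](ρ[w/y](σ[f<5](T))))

Row counts bottom-up:
  T → 6
  π[y](T) → 6
  ρ[w/y](π[y](T)) → 6
  T → 6
  σ[f<5](T) → 5
  ρ[w/y](σ[f<5](T)) → 5
  π[w](ρ[w/y](σ[f<5](T))) → 5
  (ρ[w/y](π[y](T)) − π[w](ρ[w/y](σ[f<5](T)))) → 1

|E| = 1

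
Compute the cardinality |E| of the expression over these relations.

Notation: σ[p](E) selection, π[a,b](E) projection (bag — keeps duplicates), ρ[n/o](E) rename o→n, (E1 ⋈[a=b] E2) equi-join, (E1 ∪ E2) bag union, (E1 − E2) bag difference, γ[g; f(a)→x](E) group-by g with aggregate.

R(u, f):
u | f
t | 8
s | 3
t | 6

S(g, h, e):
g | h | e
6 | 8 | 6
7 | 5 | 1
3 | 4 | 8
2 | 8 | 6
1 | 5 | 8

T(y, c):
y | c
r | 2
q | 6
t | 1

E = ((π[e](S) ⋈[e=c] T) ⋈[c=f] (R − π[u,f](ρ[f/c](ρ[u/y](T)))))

Row counts bottom-up:
  S → 5
  π[e](S) → 5
  T → 3
  (π[e](S) ⋈[e=c] T) → 3
  R → 3
  T → 3
  ρ[u/y](T) → 3
  ρ[f/c](ρ[u/y](T)) → 3
  π[u,f](ρ[f/c](ρ[u/y](T))) → 3
  (R − π[u,f](ρ[f/c](ρ[u/y](T)))) → 3
  ((π[e](S) ⋈[e=c] T) ⋈[c=f] (R − π[u,f](ρ[f/c](ρ[u/y](T))))) → 2

|E| = 2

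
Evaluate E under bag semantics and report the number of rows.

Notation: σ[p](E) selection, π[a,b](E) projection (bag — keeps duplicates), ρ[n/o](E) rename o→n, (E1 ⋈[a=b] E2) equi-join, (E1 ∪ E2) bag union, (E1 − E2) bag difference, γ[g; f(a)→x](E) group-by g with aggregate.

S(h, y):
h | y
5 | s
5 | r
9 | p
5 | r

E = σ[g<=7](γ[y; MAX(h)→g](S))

Per-node cardinality:
  S → 4
  γ[y; MAX(h)→g](S) → 3
  σ[g<=7](γ[y; MAX(h)→g](S)) → 2

|E| = 2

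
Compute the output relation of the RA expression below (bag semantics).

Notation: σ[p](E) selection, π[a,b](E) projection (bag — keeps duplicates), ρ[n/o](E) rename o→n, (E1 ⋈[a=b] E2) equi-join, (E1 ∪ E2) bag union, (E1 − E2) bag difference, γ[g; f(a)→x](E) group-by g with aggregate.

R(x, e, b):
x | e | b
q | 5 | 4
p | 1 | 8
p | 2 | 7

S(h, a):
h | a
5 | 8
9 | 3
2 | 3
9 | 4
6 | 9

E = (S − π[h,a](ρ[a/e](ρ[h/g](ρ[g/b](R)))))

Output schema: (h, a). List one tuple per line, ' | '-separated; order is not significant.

Per-node cardinality:
  S → 5
  R → 3
  ρ[g/b](R) → 3
  ρ[h/g](ρ[g/b](R)) → 3
  ρ[a/e](ρ[h/g](ρ[g/b](R))) → 3
  π[h,a](ρ[a/e](ρ[h/g](ρ[g/b](R)))) → 3
  (S − π[h,a](ρ[a/e](ρ[h/g](ρ[g/b](R))))) → 5

== RESULT ==
h | a
2 | 3
5 | 8
6 | 9
9 | 3
9 | 4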